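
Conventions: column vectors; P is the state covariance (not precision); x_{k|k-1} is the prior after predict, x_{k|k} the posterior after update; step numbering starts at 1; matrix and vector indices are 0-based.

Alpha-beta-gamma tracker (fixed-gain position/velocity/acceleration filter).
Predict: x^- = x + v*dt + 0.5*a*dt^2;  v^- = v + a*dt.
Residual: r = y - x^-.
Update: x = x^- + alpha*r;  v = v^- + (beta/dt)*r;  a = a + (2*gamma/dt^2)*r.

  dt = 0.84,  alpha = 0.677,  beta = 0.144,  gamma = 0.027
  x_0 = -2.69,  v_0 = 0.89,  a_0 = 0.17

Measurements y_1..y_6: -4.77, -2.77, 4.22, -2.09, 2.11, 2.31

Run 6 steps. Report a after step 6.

step 1: x_pred=-1.8824  r=-2.8876  x^+=-3.8373  v^+=0.5378  a^+=-0.0510
step 2: x_pred=-3.4036  r=0.6336  x^+=-2.9746  v^+=0.6036  a^+=-0.0025
step 3: x_pred=-2.4685  r=6.6885  x^+=2.0596  v^+=1.7481  a^+=0.5094
step 4: x_pred=3.7077  r=-5.7977  x^+=-0.2173  v^+=1.1821  a^+=0.0657
step 5: x_pred=0.7988  r=1.3112  x^+=1.6865  v^+=1.4620  a^+=0.1660
step 6: x_pred=2.9731  r=-0.6631  x^+=2.5242  v^+=1.4878  a^+=0.1153

a_post = 0.1153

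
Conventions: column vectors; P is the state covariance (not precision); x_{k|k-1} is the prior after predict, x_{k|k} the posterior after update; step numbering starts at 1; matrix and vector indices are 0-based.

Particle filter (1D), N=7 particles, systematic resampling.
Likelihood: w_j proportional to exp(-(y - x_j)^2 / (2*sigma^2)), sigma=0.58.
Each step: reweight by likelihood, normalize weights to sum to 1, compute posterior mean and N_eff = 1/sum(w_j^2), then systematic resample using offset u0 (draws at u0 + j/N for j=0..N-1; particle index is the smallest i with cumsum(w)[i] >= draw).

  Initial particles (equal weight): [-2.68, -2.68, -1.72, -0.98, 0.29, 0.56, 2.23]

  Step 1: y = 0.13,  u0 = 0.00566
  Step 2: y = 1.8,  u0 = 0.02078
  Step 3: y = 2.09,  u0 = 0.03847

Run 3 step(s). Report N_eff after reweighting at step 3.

N_eff = 5.4499

step 1: w=[0.0000, 0.0000, 0.0033, 0.0848, 0.5093, 0.4019, 0.0008]  mean=0.2857  Neff=2.3358  idx=[3, 4, 4, 4, 4, 5, 5]
step 2: w=[0.0000, 0.0997, 0.0997, 0.0997, 0.0997, 0.3006, 0.3006]  mean=0.4523  Neff=4.5358  idx=[1, 2, 4, 5, 5, 6, 6]
step 3: w=[0.0549, 0.0549, 0.0549, 0.2088, 0.2088, 0.2088, 0.2088]  mean=0.5155  Neff=5.4499  idx=[0, 3, 3, 4, 5, 5, 6]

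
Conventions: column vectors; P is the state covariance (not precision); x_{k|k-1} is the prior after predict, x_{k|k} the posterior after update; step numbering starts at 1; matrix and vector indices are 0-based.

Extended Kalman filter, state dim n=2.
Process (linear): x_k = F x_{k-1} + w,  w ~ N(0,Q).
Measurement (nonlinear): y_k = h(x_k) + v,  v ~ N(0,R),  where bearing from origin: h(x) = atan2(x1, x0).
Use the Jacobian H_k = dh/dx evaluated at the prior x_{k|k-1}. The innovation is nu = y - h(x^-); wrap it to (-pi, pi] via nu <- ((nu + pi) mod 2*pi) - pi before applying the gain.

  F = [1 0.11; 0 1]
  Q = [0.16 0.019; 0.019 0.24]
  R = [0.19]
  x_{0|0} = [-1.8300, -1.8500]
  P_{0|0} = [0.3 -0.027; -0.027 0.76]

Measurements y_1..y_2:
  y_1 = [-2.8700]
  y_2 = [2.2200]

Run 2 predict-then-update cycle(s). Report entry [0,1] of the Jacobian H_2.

H_jac[0,1] = -0.3105

step 1: x^-=[-2.0335, -1.8500]  P^-=[0.4633 0.0756; 0.0756 1.0000]  H_jac=[0.2448 -0.2691]  S=[0.2802]  K=[0.3321; -0.8942]  nu=[-0.4666]  x^+=[-2.1885, -1.4328]  P^+=[0.4324 0.1588; 0.1588 0.7759]
step 2: x^-=[-2.3461, -1.4328]  P^-=[0.6367 0.2632; 0.2632 1.0159]  H_jac=[0.1896 -0.3105]  S=[0.2798]  K=[0.1394; -0.9488]  nu=[-1.4698]  x^+=[-2.5510, -0.0381]  P^+=[0.6312 0.3002; 0.3002 0.7640]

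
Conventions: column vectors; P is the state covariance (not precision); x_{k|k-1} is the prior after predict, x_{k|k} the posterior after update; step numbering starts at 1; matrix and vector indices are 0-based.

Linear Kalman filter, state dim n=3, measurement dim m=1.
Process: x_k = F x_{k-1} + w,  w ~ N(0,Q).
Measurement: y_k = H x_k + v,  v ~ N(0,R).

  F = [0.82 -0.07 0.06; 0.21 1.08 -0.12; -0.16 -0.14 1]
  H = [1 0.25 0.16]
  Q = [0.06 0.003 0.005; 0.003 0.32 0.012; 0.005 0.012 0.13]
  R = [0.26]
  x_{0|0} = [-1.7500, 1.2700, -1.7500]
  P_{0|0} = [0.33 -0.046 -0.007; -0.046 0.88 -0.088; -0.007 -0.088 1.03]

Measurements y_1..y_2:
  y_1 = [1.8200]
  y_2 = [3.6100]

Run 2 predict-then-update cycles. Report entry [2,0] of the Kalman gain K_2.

K[2,0] = 0.2998

step 1: x^-=[-1.6289, 1.2141, -1.6478]  P^-=[0.2952 -0.0600 0.0381; -0.0600 1.3781 -0.3446; 0.0381 -0.3446 1.2105]  S=[0.6270]  K=[0.4567; 0.3658; 0.2323]  nu=[3.4090]  x^+=[-0.0720, 2.4613, -0.8558]  P^+=[0.1645 -0.1648 -0.0284; -0.1648 1.2942 -0.3979; -0.0284 -0.3979 1.1767]
step 2: x^-=[-0.2827, 2.7457, -1.1889]  P^-=[0.2006 -0.2452 0.0920; -0.2452 1.8836 -0.7400; 0.0920 -0.7400 1.4494]  S=[0.4631]  K=[0.3327; 0.2317; 0.2998]  nu=[3.3965]  x^+=[0.8472, 3.5328, -0.1705]  P^+=[0.1494 -0.2809 0.0458; -0.2809 1.8587 -0.7721; 0.0458 -0.7721 1.4077]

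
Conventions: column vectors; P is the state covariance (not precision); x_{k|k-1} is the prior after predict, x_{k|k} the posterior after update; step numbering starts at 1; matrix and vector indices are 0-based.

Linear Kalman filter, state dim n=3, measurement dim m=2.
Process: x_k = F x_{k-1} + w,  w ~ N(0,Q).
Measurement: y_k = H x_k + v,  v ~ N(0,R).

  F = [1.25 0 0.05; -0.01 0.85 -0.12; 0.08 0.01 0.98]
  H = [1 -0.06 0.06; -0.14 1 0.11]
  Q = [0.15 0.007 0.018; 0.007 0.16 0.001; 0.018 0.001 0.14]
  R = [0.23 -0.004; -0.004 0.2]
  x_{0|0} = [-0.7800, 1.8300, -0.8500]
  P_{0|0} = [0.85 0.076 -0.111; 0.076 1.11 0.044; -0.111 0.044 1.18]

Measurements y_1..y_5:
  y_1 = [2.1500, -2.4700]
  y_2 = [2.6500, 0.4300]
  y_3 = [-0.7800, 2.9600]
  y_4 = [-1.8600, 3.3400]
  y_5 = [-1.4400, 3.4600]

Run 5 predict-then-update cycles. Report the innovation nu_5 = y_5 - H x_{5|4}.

step 1: x^-=[-1.0175, 1.6653, -0.8771]  P^-=[1.4672 0.0886 0.0254; 0.0886 0.9685 -0.0851; 0.0254 -0.0851 1.2624]  S=[1.6983 -0.1718; -0.1718 1.1682]  K=[0.8647 0.0296; 0.0984 0.8249; 0.0679 0.0530]  nu=[3.3200, -4.1813]  x^+=[1.7297, -1.4571, -0.8731]  P^+=[0.2052 0.0387 -0.0680; 0.0387 0.1851 -0.1370; -0.0680 -0.1370 1.2525]
step 2: x^-=[2.1185, -1.1510, -0.7318]  P^-=[0.4652 0.0424 0.0168; 0.0424 0.3389 -0.2549; 0.0168 -0.2549 1.3310]  S=[0.7000 -0.0498; -0.0498 0.4956]  K=[0.6642 0.0246; 0.0539 0.6206; 0.1450 -0.2090]  nu=[0.5064, 1.9581]  x^+=[2.5030, 0.0914, -1.0677]  P^+=[0.1578 0.0304 -0.0548; 0.0304 0.1493 -0.1921; -0.0548 -0.1921 1.2916]
step 3: x^-=[3.0754, 0.1808, -0.8452]  P^-=[0.3929 0.0297 0.0300; 0.0297 0.3250 -0.3064; 0.0300 -0.3064 1.3691]  S=[0.6312 -0.0529; -0.0529 0.4727]  K=[0.6244 0.0232; 0.0382 0.6118; 0.1801 -0.3184]  nu=[-3.7938, 3.3027]  x^+=[0.7832, 2.0566, -2.5799]  P^+=[0.1481 0.0281 -0.0478; 0.0281 0.1496 -0.2135; -0.0478 -0.2135 1.2947]
step 4: x^-=[0.8500, 2.0498, -2.4451]  P^-=[0.3786 0.0254 0.0377; 0.0254 0.3297 -0.3249; 0.0377 -0.3249 1.3728]  S=[0.6186 -0.0556; -0.0556 0.4740]  K=[0.6153 0.0227; 0.0330 0.6166; 0.1937 -0.3552]  nu=[-2.4403, 1.6781]  x^+=[-0.6135, 3.0040, -3.5139]  P^+=[0.1457 0.0273 -0.0441; 0.0273 0.1511 -0.2190; -0.0441 -0.2190 1.2821]
step 5: x^-=[-0.9425, 2.9812, -3.4626]  P^-=[0.3754 0.0239 0.0414; 0.0239 0.3318 -0.3281; 0.0414 -0.3281 1.3611]  S=[0.6160 -0.0567; -0.0567 0.4755]  K=[0.6132 0.0224; 0.0314 0.6186; 0.1983 -0.3637]  nu=[-0.1108, 0.7277]  x^+=[-0.9942, 3.4279, -3.7493]  P^+=[0.1451 0.0270 -0.0420; 0.0270 0.1514 -0.2186; -0.0420 -0.2186 1.2658]

innov = [-0.1108, 0.7277]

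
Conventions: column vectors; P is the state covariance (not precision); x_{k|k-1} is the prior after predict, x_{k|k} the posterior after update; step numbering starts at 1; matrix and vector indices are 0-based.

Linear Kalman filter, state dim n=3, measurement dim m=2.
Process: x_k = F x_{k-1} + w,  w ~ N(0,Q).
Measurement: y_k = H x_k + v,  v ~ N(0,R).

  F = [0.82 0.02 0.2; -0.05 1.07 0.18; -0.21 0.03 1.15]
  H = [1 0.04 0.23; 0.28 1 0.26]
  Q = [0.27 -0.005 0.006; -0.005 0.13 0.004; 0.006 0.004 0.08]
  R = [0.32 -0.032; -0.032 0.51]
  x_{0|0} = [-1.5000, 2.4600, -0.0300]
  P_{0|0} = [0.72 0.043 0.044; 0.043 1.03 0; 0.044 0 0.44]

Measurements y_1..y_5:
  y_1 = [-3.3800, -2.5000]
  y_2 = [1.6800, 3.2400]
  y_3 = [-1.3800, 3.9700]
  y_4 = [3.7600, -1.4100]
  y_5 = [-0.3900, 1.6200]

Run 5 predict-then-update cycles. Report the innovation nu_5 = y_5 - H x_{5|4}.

step 1: x^-=[-1.1868, 2.7018, 0.3543]  P^-=[0.7880 0.0471 0.0244; 0.0471 1.3199 0.1218; 0.0244 0.1218 0.6728]  S=[1.1629 0.3665; 0.3665 2.0304]  K=[0.6802 0.0122; -0.1080 0.6916; 0.1178 0.1282]  nu=[-2.3828, -4.9616]  x^+=[-2.8681, -0.4726, -0.5626]  P^+=[0.2436 -0.0566 -0.1045; -0.0566 0.3898 -0.0683; -0.1045 -0.0683 0.6122]
step 2: x^-=[-2.4738, -0.4636, -0.0588]  P^-=[0.4217 -0.0634 0.0078; -0.0634 0.5783 0.0842; 0.0078 0.0842 0.9472]  S=[0.7928 0.1245; 0.1245 1.1948]  K=[0.5323 -0.0080; -0.1047 0.4984; 0.2492 0.2524]  nu=[4.1859, 4.4115]  x^+=[-0.2812, 1.2970, 2.0980]  P^+=[0.1981 -0.0476 -0.1114; -0.0476 0.2859 -0.0576; -0.1114 -0.0576 0.8061]
step 3: x^-=[0.2150, 1.7795, 2.5106]  P^-=[0.3970 -0.0476 0.0544; -0.0476 0.4688 0.1323; 0.0544 0.1323 1.2056]  S=[0.8052 0.1713; 0.1713 1.1415]  K=[0.5080 -0.0082; -0.0923 0.4430; 0.3436 0.3523]  nu=[-2.2436, 1.4775]  x^+=[-0.9368, 2.6411, 2.2602]  P^+=[0.1906 -0.0444 -0.1130; -0.0444 0.2519 -0.0408; -0.1130 -0.0408 0.9274]
step 4: x^-=[-0.2633, 3.2797, 2.8752]  P^-=[0.3965 -0.0374 0.0827; -0.0374 0.4400 0.1764; 0.0827 0.1764 1.3674]  S=[0.8279 0.2098; 0.2098 1.1564]  K=[0.5024 -0.0089; -0.0829 0.4262; 0.3844 0.4103]  nu=[3.2308, -5.3635]  x^+=[1.4074, 0.7261, 1.9165]  P^+=[0.1893 -0.0436 -0.1154; -0.0436 0.2391 -0.0266; -0.1154 -0.0266 0.9843]
step 5: x^-=[1.5519, 1.0515, 1.9302]  P^-=[0.3973 -0.0321 0.0942; -0.0321 0.4326 0.2054; 0.0942 0.2054 1.4447]  S=[0.8390 0.2304; 0.2304 1.1740]  K=[0.5006 -0.0100; -0.0771 0.4215; 0.3975 0.4393]  nu=[-2.4279, -0.3679]  x^+=[0.3402, 1.0837, 0.8033]  P^+=[0.1892 -0.0436 -0.1173; -0.0436 0.2341 -0.0171; -0.1173 -0.0171 1.0051]

innov = [-2.4279, -0.3679]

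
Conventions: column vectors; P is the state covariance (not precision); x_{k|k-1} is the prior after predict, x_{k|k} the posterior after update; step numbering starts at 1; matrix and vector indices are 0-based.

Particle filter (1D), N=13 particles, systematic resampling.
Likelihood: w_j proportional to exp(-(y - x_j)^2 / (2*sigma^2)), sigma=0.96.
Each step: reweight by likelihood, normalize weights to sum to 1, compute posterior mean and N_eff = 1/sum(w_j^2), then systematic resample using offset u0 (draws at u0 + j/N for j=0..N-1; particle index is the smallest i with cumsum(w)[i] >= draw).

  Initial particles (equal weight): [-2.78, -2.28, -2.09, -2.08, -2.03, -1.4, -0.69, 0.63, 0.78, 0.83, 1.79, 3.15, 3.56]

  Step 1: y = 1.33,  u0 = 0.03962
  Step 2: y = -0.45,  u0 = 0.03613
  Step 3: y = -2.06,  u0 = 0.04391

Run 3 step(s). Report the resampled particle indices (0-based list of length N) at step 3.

step 1: w=[0.0000, 0.0002, 0.0005, 0.0005, 0.0006, 0.0047, 0.0292, 0.2046, 0.2265, 0.2331, 0.2380, 0.0442, 0.0180]  mean=1.0979  Neff=4.8247  idx=[7, 7, 7, 8, 8, 8, 9, 9, 9, 10, 10, 10, 11]
step 2: w=[0.1222, 0.1222, 0.1222, 0.1013, 0.1013, 0.1013, 0.0946, 0.0946, 0.0946, 0.0151, 0.0151, 0.0151, 0.0002]  mean=0.7855  Neff=9.6952  idx=[0, 0, 1, 2, 2, 3, 4, 5, 5, 6, 7, 8, 9]
step 3: w=[0.1086, 0.1086, 0.1086, 0.1086, 0.1086, 0.0693, 0.0693, 0.0693, 0.0693, 0.0593, 0.0593, 0.0593, 0.0018]  mean=0.7092  Neff=11.2653  idx=[0, 1, 1, 2, 3, 3, 4, 5, 6, 7, 8, 10, 11]

resampled_idx = [0, 1, 1, 2, 3, 3, 4, 5, 6, 7, 8, 10, 11]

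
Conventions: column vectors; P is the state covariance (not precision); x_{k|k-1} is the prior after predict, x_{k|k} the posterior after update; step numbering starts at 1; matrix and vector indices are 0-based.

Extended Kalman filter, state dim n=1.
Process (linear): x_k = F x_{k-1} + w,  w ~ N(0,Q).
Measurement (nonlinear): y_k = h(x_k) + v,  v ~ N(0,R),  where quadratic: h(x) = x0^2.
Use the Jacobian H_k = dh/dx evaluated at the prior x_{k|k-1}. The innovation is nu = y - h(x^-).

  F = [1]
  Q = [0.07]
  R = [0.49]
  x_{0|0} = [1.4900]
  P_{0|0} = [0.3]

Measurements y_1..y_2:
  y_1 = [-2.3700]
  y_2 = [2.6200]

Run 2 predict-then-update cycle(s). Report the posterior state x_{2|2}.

x_post = [0.3328]

step 1: x^-=[1.4900]  P^-=[0.3700]  H_jac=[2.9800]  S=[3.7757]  K=[0.2920]  nu=[-4.5901]  x^+=[0.1496]  P^+=[0.0480]
step 2: x^-=[0.1496]  P^-=[0.1180]  H_jac=[0.2992]  S=[0.5006]  K=[0.0705]  nu=[2.5976]  x^+=[0.3328]  P^+=[0.1155]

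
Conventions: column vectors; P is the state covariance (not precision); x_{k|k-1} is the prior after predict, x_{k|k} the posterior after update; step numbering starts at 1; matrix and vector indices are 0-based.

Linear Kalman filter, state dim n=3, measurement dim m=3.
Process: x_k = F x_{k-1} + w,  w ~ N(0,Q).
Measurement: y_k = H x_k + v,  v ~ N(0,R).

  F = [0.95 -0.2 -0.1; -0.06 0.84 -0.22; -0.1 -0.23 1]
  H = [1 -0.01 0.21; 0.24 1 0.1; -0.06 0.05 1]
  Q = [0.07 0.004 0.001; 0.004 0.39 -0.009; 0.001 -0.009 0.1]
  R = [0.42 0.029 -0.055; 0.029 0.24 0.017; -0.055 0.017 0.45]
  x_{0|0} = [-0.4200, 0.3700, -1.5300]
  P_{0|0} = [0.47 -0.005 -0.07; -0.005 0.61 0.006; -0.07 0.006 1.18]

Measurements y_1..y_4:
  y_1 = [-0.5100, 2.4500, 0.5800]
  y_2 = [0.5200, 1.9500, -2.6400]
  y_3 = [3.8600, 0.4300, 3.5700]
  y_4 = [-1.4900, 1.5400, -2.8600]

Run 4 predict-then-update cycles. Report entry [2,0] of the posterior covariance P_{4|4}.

step 1: x^-=[-0.3200, 0.6726, -1.5731]  P^-=[0.5458 -0.0894 -0.2009; -0.0894 0.8757 -0.3753; -0.2009 -0.3753 1.3280]  S=[0.9435 -0.0187 -0.0124; -0.0187 1.0328 -0.2341; -0.0124 -0.2341 1.7692]  K=[0.5331 0.0008 -0.1307; -0.1734 0.7686 -0.0838; 0.0940 -0.1137 0.7324]  nu=[0.1471, 2.0115, 2.1003]  x^+=[-0.5145, 2.0171, -0.2498]  P^+=[0.2457 -0.0384 -0.0715; -0.0384 0.1899 -0.0269; -0.0715 -0.0269 0.3195]
step 2: x^-=[-0.8672, 1.7802, -0.6623]  P^-=[0.3297 -0.0504 -0.1018; -0.0504 0.5523 -0.1331; -0.1018 -0.1331 0.4569]  S=[0.7287 0.0188 -0.0822; 0.0188 0.7602 -0.0696; -0.0822 -0.0696 0.9087]  K=[0.4125 0.0052 -0.0988; -0.1411 0.6900 -0.0727; 0.0528 -0.1027 0.4992]  nu=[1.5441, 0.4442, -2.1188]  x^+=[-0.0186, 2.0228, -1.6840]  P^+=[0.1899 -0.0286 -0.0542; -0.0286 0.1695 -0.0234; -0.0542 -0.0234 0.2179]
step 3: x^-=[-0.2538, 2.0707, -2.1473]  P^-=[0.2706 -0.0418 -0.0733; -0.0418 0.5309 -0.1053; -0.0733 -0.1053 0.3490]  S=[0.6766 0.0213 -0.0727; 0.0213 0.7454 -0.0464; -0.0727 -0.0464 0.7999]  K=[0.3690 0.0057 -0.0806; -0.1310 0.6842 -0.0675; 0.0512 -0.0924 0.4346]  nu=[4.5855, -1.3651, 5.5986]  x^+=[0.9790, 0.1577, 0.6467]  P^+=[0.1688 -0.0253 -0.0451; -0.0253 0.1675 -0.0214; -0.0451 -0.0214 0.1895]
step 4: x^-=[0.8338, -0.0685, 0.5126]  P^-=[0.2483 -0.0401 -0.0608; -0.0401 0.5272 -0.0977; -0.0608 -0.0977 0.3178]  S=[0.6580 0.0205 -0.0655; 0.0205 0.7430 -0.0389; -0.0655 -0.0389 0.7678]  K=[0.3513 0.0047 -0.0709; -0.1279 0.6836 -0.0660; 0.0544 -0.0882 0.4125]  nu=[-2.4321, 1.3572, -3.3191]  x^+=[0.2212, 1.3894, -1.1085]  P^+=[0.1598 -0.0242 -0.0404; -0.0242 0.1671 -0.0209; -0.0404 -0.0209 0.1798]

P_post[2,0] = -0.0404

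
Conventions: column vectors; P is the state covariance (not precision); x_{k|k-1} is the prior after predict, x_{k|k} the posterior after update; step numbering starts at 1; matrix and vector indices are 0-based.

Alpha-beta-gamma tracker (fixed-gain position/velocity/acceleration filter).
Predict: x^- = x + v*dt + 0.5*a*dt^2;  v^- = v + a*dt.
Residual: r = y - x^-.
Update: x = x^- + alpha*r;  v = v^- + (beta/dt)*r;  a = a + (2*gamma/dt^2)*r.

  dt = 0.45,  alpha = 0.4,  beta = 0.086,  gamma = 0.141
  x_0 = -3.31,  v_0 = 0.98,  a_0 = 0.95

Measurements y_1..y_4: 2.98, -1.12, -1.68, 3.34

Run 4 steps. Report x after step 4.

x_post = 4.1183

step 1: x_pred=-2.7728  r=5.7528  x^+=-0.4717  v^+=2.5069  a^+=8.9613
step 2: x_pred=1.5638  r=-2.6838  x^+=0.4903  v^+=6.0266  a^+=5.2239
step 3: x_pred=3.7312  r=-5.4112  x^+=1.5667  v^+=7.3433  a^+=-2.3116
step 4: x_pred=4.6371  r=-1.2971  x^+=4.1183  v^+=6.0551  a^+=-4.1180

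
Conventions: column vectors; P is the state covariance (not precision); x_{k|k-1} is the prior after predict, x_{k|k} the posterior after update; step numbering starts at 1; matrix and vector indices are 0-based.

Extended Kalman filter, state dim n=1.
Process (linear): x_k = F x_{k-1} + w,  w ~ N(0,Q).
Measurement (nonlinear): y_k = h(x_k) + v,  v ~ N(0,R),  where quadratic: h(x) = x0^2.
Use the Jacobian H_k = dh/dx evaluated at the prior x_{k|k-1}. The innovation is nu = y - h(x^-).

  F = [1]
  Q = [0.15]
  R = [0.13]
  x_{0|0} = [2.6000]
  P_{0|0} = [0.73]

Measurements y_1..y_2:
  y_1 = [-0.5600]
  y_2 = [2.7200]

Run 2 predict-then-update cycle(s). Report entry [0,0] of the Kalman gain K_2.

step 1: x^-=[2.6000]  P^-=[0.8800]  H_jac=[5.2000]  S=[23.9252]  K=[0.1913]  nu=[-7.3200]  x^+=[1.2000]  P^+=[0.0048]
step 2: x^-=[1.2000]  P^-=[0.1548]  H_jac=[2.3999]  S=[1.0215]  K=[0.3637]  nu=[1.2801]  x^+=[1.6655]  P^+=[0.0197]

K[0,0] = 0.3637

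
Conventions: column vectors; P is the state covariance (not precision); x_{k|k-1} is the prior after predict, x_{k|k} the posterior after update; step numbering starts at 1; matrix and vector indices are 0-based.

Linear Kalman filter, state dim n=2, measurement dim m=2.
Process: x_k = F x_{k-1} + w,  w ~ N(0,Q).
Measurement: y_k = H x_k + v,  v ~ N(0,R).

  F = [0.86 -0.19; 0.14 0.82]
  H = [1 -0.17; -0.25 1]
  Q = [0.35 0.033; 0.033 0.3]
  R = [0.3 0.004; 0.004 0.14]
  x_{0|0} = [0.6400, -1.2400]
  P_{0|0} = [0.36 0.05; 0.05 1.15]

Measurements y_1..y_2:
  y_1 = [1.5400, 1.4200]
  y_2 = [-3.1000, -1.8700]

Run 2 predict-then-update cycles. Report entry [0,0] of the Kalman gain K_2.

K[0,0] = 0.6213

step 1: x^-=[0.7860, -0.9272]  P^-=[0.6414 -0.0689; -0.0689 1.0918]  S=[0.9964 -0.4138; -0.4138 1.3063]  K=[0.6709 0.0370; 0.1118 0.8844]  nu=[0.5964, 2.5437]  x^+=[1.2802, 1.3891]  P^+=[0.2117 0.0608; 0.0608 0.1395]
step 2: x^-=[0.8371, 1.3183]  P^-=[0.4918 0.0780; 0.0780 0.4119]  S=[0.7771 -0.1076; -0.1076 0.5436]  K=[0.6213 0.0404; 0.1134 0.7442]  nu=[-3.7129, -2.9790]  x^+=[-1.5901, -1.3198]  P^+=[0.1963 0.0572; 0.0572 0.1190]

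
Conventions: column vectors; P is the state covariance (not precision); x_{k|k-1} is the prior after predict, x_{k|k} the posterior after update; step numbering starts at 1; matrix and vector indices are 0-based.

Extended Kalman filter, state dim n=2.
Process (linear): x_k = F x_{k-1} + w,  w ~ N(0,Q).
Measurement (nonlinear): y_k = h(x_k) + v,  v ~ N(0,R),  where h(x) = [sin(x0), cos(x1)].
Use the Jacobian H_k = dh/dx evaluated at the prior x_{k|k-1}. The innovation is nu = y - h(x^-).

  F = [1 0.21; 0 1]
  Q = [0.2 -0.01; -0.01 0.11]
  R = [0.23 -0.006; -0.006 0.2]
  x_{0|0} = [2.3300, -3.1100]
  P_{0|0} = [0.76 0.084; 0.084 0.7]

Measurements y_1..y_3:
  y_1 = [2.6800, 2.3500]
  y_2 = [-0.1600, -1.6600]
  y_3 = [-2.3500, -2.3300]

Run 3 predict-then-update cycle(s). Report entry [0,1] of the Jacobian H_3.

step 1: x^-=[1.6769, -3.1100]  P^-=[1.0261 0.2210; 0.2210 0.8100]  H_jac=[-0.1059 0.0000; 0.0000 0.0316]  S=[0.2415 -0.0067; -0.0067 0.2008]  K=[-0.4494 0.0197; -0.0934 0.1243]  nu=[1.6856, 3.3495]  x^+=[0.9852, -2.8512]  P^+=[0.9772 0.2100; 0.2100 0.8046]
step 2: x^-=[0.3865, -2.8512]  P^-=[1.3008 0.3690; 0.3690 0.9146]  H_jac=[0.9262 0.0000; 0.0000 0.2863]  S=[1.3460 0.0918; 0.0918 0.2750]  K=[0.8892 0.0872; 0.1933 0.8877]  nu=[-0.5369, -0.7019]  x^+=[-0.1521, -3.5781]  P^+=[0.2202 0.0423; 0.0423 0.6161]
step 3: x^-=[-0.9035, -3.5781]  P^-=[0.4652 0.1616; 0.1616 0.7261]  H_jac=[0.6188 0.0000; 0.0000 -0.4228]  S=[0.4081 -0.0483; -0.0483 0.3298]  K=[0.6928 -0.1058; 0.1373 -0.9108]  nu=[-1.5645, -1.4238]  x^+=[-1.8368, -2.4962]  P^+=[0.2585 0.0599; 0.0599 0.4328]

H_jac[0,1] = 0.0000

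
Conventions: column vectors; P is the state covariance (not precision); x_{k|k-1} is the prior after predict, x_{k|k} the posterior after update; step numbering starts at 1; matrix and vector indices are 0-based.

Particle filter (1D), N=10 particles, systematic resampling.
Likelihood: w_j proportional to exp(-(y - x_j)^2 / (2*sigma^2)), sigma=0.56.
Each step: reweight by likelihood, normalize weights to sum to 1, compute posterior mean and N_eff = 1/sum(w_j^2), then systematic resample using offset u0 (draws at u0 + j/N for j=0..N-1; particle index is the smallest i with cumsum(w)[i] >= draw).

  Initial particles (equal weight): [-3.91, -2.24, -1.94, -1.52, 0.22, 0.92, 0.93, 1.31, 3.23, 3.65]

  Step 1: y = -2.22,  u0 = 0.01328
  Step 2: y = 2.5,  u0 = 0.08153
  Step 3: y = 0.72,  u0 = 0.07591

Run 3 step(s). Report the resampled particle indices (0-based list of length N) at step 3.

step 1: w=[0.0045, 0.4252, 0.3755, 0.1948, 0.0000, 0.0000, 0.0000, 0.0000, 0.0000, 0.0000]  mean=-1.9945  Neff=2.7797  idx=[1, 1, 1, 1, 1, 2, 2, 2, 3, 3]
step 2: w=[0.0000, 0.0000, 0.0000, 0.0000, 0.0000, 0.0017, 0.0017, 0.0017, 0.4974, 0.4974]  mean=-1.5222  Neff=2.0212  idx=[8, 8, 8, 8, 8, 9, 9, 9, 9, 9]
step 3: w=[0.1000, 0.1000, 0.1000, 0.1000, 0.1000, 0.1000, 0.1000, 0.1000, 0.1000, 0.1000]  mean=-1.5200  Neff=10.0000  idx=[0, 1, 2, 3, 4, 5, 6, 7, 8, 9]

resampled_idx = [0, 1, 2, 3, 4, 5, 6, 7, 8, 9]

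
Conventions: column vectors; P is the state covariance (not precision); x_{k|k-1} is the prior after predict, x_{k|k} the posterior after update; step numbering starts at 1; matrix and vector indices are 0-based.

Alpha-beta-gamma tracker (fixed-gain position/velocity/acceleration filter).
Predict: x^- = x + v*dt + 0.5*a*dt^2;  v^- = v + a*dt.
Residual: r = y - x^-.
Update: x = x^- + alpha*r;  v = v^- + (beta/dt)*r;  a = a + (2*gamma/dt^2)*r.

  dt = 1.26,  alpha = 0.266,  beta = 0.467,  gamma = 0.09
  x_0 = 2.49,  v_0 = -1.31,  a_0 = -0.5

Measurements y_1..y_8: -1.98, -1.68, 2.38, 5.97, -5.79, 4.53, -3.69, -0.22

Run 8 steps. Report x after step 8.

step 1: x_pred=0.4425  r=-2.4225  x^+=-0.2019  v^+=-2.8379  a^+=-0.7747
step 2: x_pred=-4.3925  r=2.7125  x^+=-3.6710  v^+=-2.8086  a^+=-0.4671
step 3: x_pred=-7.5806  r=9.9606  x^+=-4.9311  v^+=0.2946  a^+=0.6622
step 4: x_pred=-4.0342  r=10.0042  x^+=-1.3731  v^+=4.8369  a^+=1.7965
step 5: x_pred=6.1474  r=-11.9374  x^+=2.9721  v^+=2.6760  a^+=0.4430
step 6: x_pred=6.6955  r=-2.1655  x^+=6.1195  v^+=2.4316  a^+=0.1975
step 7: x_pred=9.3401  r=-13.0301  x^+=5.8741  v^+=-2.1489  a^+=-1.2798
step 8: x_pred=2.1505  r=-2.3705  x^+=1.5199  v^+=-4.6401  a^+=-1.5486

x_post = 1.5199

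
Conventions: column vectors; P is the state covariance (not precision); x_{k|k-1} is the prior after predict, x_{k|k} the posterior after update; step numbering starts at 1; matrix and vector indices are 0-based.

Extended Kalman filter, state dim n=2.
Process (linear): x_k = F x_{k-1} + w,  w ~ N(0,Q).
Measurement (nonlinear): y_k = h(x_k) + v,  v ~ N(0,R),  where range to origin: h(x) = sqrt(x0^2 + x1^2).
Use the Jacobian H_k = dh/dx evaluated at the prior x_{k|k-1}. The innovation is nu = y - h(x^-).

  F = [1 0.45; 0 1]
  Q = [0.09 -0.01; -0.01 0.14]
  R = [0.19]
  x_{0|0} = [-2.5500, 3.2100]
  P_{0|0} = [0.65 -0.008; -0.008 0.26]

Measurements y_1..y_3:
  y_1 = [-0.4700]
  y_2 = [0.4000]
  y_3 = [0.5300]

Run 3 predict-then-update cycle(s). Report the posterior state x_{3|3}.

step 1: x^-=[-1.1055, 3.2100]  P^-=[0.7854 0.0990; 0.0990 0.4000]  H_jac=[-0.3256 0.9455]  S=[0.5699]  K=[-0.2845; 0.6070]  nu=[-3.8650]  x^+=[-0.0058, 0.8637]  P^+=[0.7393 0.1974; 0.1974 0.1900]
step 2: x^-=[0.3829, 0.8637]  P^-=[1.0455 0.2729; 0.2729 0.3300]  H_jac=[0.4053 0.9142]  S=[0.8397]  K=[0.8017; 0.4910]  nu=[-0.5448]  x^+=[-0.0539, 0.5963]  P^+=[0.5058 -0.0576; -0.0576 0.1276]
step 3: x^-=[0.2144, 0.5963]  P^-=[0.5698 -0.0102; -0.0102 0.2676]  H_jac=[0.3384 0.9410]  S=[0.4857]  K=[0.3773; 0.5113]  nu=[-0.1037]  x^+=[0.1753, 0.5433]  P^+=[0.5006 -0.1039; -0.1039 0.1406]

x_post = [0.1753, 0.5433]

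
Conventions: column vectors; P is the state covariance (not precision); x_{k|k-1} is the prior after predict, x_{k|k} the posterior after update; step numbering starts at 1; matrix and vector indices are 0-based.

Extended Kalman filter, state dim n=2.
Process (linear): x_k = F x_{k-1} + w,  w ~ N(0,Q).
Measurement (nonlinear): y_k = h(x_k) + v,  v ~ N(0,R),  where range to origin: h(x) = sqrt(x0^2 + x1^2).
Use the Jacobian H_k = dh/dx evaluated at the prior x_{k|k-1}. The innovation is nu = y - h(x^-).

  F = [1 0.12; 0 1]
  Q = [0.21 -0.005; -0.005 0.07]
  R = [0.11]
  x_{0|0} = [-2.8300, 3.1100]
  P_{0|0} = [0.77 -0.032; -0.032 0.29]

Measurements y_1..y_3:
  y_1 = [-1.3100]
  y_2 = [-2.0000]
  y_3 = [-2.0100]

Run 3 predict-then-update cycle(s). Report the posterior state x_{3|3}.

step 1: x^-=[-2.4568, 3.1100]  P^-=[0.9765 -0.0022; -0.0022 0.3600]  H_jac=[-0.6199 0.7847]  S=[0.7090]  K=[-0.8562; 0.4003]  nu=[-5.2733]  x^+=[2.0580, 0.9989]  P^+=[0.4568 0.2408; 0.2408 0.2464]
step 2: x^-=[2.1778, 0.9989]  P^-=[0.7281 0.2654; 0.2654 0.3164]  H_jac=[0.9090 0.4169]  S=[0.9677]  K=[0.7983; 0.3856]  nu=[-4.3960]  x^+=[-1.3313, -0.6961]  P^+=[0.1115 -0.0325; -0.0325 0.1725]
step 3: x^-=[-1.4148, -0.6961]  P^-=[0.3162 -0.0168; -0.0168 0.2425]  H_jac=[-0.8973 -0.4415]  S=[0.3985]  K=[-0.6933; -0.2309]  nu=[-3.5868]  x^+=[1.0718, 0.1320]  P^+=[0.1246 -0.0806; -0.0806 0.2213]

x_post = [1.0718, 0.1320]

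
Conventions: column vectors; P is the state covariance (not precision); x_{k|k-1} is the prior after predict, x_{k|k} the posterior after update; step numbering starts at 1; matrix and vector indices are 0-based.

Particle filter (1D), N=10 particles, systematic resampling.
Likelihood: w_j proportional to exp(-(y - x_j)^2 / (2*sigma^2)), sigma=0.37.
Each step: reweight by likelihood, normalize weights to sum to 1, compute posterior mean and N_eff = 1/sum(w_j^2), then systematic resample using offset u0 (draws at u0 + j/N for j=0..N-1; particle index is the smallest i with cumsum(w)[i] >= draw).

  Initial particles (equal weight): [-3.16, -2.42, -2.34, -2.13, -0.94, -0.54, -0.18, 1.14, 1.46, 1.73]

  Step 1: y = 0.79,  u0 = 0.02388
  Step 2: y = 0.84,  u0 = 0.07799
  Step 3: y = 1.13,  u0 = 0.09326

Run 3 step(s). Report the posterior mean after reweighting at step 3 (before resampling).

step 1: w=[0.0000, 0.0000, 0.0000, 0.0000, 0.0000, 0.0017, 0.0355, 0.7050, 0.2140, 0.0437]  mean=1.1845  Neff=1.8315  idx=[6, 7, 7, 7, 7, 7, 7, 7, 8, 8]
step 2: w=[0.0040, 0.1296, 0.1296, 0.1296, 0.1296, 0.1296, 0.1296, 0.1296, 0.0442, 0.0442]  mean=1.1630  Neff=8.2250  idx=[1, 2, 3, 3, 4, 5, 6, 6, 7, 9]
step 3: w=[0.1034, 0.1034, 0.1034, 0.1034, 0.1034, 0.1034, 0.1034, 0.1034, 0.1034, 0.0695]  mean=1.1622  Neff=9.8976  idx=[0, 1, 2, 3, 4, 5, 6, 7, 8, 9]

post_mean = 1.1622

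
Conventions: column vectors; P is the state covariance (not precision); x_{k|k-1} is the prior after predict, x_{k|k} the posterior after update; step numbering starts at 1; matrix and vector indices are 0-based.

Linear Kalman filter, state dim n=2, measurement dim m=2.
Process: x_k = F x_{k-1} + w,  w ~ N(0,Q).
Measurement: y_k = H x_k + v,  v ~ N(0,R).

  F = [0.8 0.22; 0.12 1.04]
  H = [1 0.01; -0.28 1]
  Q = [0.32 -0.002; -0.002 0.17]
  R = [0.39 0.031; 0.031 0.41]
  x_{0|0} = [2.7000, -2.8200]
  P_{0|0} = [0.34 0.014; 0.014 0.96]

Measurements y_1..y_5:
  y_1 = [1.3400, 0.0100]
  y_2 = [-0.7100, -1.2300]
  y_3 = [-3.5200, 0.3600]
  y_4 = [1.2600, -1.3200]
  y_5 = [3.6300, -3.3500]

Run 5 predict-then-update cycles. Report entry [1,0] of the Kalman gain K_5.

step 1: x^-=[1.5396, -2.6088]  P^-=[0.5890 0.2623; 0.2623 1.2167]  S=[0.9844 0.1398; 0.1398 1.5260]  K=[0.5998 0.0089; 0.1747 0.7332]  nu=[-0.1735, 3.0499]  x^+=[1.4626, -0.4030]  P^+=[0.2333 0.0876; 0.0876 0.3305]
step 2: x^-=[1.0814, -0.2436]  P^-=[0.5161 0.1712; 0.1712 0.5527]  S=[0.9096 0.0627; 0.0627 0.9073]  K=[0.5700 -0.0100; 0.1567 0.5455]  nu=[-1.7890, -0.6836]  x^+=[0.0686, -0.8968]  P^+=[0.2212 0.0755; 0.0755 0.2497]
step 3: x^-=[-0.1424, -0.9244]  P^-=[0.5003 0.1412; 0.1412 0.4621]  S=[0.8931 0.0363; 0.0363 0.8322]  K=[0.5626 -0.0232; 0.1428 0.5015]  nu=[-3.3683, 1.2445]  x^+=[-2.0665, -0.7815]  P^+=[0.2180 0.0690; 0.0690 0.2293]
step 4: x^-=[-1.8251, -1.0607]  P^-=[0.4949 0.1306; 0.1306 0.4384]  S=[0.8876 0.0270; 0.0270 0.8141]  K=[0.5599 -0.0284; 0.1372 0.4891]  nu=[3.0957, -0.7703]  x^+=[-0.0698, -1.0128]  P^+=[0.2168 0.0664; 0.0664 0.2234]
step 5: x^-=[-0.2787, -1.0616]  P^-=[0.4930 0.1269; 0.1269 0.4313]  S=[0.8855 0.0239; 0.0239 0.8089]  K=[0.5589 -0.0302; 0.1351 0.4853]  nu=[3.9193, -2.3664]  x^+=[1.9834, -1.6804]  P^+=[0.2164 0.0655; 0.0655 0.2215]

K[1,0] = 0.1351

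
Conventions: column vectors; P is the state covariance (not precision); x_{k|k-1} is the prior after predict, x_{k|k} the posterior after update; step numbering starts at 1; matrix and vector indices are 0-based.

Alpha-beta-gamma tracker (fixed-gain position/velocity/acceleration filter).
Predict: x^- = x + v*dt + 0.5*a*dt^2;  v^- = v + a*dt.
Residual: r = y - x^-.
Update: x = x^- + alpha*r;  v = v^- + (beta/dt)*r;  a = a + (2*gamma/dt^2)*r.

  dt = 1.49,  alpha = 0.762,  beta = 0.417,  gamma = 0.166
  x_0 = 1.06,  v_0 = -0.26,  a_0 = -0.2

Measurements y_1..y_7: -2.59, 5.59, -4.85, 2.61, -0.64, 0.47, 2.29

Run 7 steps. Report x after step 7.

step 1: x_pred=0.4506  r=-3.0406  x^+=-1.8663  v^+=-1.4090  a^+=-0.6547
step 2: x_pred=-4.6924  r=10.2824  x^+=3.1428  v^+=0.4932  a^+=0.8830
step 3: x_pred=4.8578  r=-9.7078  x^+=-2.5395  v^+=-0.9080  a^+=-0.5688
step 4: x_pred=-4.5239  r=7.1339  x^+=0.9121  v^+=0.2410  a^+=0.4980
step 5: x_pred=1.8241  r=-2.4641  x^+=-0.0535  v^+=0.2935  a^+=0.1296
step 6: x_pred=0.5276  r=-0.0576  x^+=0.4837  v^+=0.4704  a^+=0.1209
step 7: x_pred=1.3189  r=0.9711  x^+=2.0589  v^+=0.9224  a^+=0.2662

x_post = 2.0589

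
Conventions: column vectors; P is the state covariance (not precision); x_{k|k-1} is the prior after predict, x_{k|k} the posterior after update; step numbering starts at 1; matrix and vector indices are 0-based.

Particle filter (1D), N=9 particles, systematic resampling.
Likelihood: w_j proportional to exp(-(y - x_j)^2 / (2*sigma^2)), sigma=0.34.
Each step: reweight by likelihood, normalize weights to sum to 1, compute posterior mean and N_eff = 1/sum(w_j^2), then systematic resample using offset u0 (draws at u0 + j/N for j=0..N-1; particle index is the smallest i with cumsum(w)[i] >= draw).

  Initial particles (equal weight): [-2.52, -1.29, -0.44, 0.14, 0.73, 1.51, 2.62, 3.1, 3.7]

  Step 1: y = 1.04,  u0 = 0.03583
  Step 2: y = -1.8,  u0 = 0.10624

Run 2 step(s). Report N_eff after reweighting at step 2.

N_eff = 6.0000

step 1: w=[0.0000, 0.0000, 0.0001, 0.0280, 0.6140, 0.3579, 0.0000, 0.0000, 0.0000]  mean=0.9926  Neff=1.9767  idx=[4, 4, 4, 4, 4, 4, 5, 5, 5]
step 2: w=[0.1667, 0.1667, 0.1667, 0.1667, 0.1667, 0.1667, 0.0000, 0.0000, 0.0000]  mean=0.7300  Neff=6.0000  idx=[0, 1, 1, 2, 3, 3, 4, 5, 5]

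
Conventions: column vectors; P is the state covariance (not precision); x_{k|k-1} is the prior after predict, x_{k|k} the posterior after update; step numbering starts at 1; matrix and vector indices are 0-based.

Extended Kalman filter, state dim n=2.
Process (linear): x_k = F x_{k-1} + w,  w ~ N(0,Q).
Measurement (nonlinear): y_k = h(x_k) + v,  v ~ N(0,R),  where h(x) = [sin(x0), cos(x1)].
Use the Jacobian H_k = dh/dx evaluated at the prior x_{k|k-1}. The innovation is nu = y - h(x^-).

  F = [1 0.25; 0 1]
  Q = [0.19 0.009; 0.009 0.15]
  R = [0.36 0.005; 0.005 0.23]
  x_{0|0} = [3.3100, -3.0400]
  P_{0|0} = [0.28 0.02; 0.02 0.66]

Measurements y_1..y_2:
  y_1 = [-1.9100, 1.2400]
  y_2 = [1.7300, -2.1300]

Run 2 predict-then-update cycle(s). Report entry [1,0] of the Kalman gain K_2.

K[1,0] = -0.0790

step 1: x^-=[2.5500, -3.0400]  P^-=[0.5212 0.1940; 0.1940 0.8100]  H_jac=[-0.8301 0.0000; 0.0000 0.1014]  S=[0.7191 -0.0113; -0.0113 0.2383]  K=[-0.6008 0.0540; -0.2187 0.3343]  nu=[-2.4677, 2.2348]  x^+=[4.1532, -1.7534]  P^+=[0.2602 0.0928; 0.0928 0.7473]
step 2: x^-=[3.7149, -1.7534]  P^-=[0.5434 0.2887; 0.2887 0.8973]  H_jac=[-0.8401 0.0000; 0.0000 0.9834]  S=[0.7435 -0.2335; -0.2335 1.0978]  K=[-0.5709 0.1372; -0.0790 0.7870]  nu=[2.2724, -1.9485]  x^+=[2.1503, -3.4664]  P^+=[0.2438 0.0292; 0.0292 0.1837]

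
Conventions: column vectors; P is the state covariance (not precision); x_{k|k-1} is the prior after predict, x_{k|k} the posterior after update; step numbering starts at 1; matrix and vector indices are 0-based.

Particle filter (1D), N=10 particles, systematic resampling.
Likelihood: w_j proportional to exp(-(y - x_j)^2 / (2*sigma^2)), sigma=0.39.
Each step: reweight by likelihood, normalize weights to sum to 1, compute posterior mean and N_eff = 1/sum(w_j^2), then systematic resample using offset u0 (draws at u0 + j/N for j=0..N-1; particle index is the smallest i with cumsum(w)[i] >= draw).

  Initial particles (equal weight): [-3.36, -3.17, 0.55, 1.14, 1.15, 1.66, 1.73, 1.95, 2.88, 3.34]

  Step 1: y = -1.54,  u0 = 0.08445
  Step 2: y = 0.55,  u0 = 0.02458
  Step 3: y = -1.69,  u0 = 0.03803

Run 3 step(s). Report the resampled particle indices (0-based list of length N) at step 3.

resampled_idx = [0, 1, 2, 3, 4, 5, 6, 7, 8, 9]

step 1: w=[0.1035, 0.8932, 0.0032, 0.0000, 0.0000, 0.0000, 0.0000, 0.0000, 0.0000, 0.0000]  mean=-3.1777  Neff=1.2367  idx=[0, 1, 1, 1, 1, 1, 1, 1, 1, 1]
step 2: w=[0.0009, 0.1110, 0.1110, 0.1110, 0.1110, 0.1110, 0.1110, 0.1110, 0.1110, 0.1110]  mean=-3.1702  Neff=9.0170  idx=[1, 2, 3, 3, 4, 5, 6, 7, 8, 9]
step 3: w=[0.1000, 0.1000, 0.1000, 0.1000, 0.1000, 0.1000, 0.1000, 0.1000, 0.1000, 0.1000]  mean=-3.1700  Neff=10.0000  idx=[0, 1, 2, 3, 4, 5, 6, 7, 8, 9]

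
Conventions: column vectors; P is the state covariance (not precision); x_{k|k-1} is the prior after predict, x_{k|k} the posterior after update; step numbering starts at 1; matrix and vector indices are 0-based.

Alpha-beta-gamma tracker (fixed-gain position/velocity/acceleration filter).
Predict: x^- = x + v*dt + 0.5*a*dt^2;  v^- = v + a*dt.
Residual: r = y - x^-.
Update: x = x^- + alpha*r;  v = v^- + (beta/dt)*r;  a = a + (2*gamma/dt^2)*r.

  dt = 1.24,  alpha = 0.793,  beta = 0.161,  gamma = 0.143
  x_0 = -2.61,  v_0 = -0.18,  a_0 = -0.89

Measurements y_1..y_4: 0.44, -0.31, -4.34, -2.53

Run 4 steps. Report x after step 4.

x_post = -3.1421

step 1: x_pred=-3.5174  r=3.9574  x^+=-0.3792  v^+=-0.7698  a^+=-0.1539
step 2: x_pred=-1.4520  r=1.1420  x^+=-0.5464  v^+=-0.8123  a^+=0.0585
step 3: x_pred=-1.5087  r=-2.8313  x^+=-3.7539  v^+=-1.1074  a^+=-0.4681
step 4: x_pred=-5.4870  r=2.9570  x^+=-3.1421  v^+=-1.3039  a^+=0.0819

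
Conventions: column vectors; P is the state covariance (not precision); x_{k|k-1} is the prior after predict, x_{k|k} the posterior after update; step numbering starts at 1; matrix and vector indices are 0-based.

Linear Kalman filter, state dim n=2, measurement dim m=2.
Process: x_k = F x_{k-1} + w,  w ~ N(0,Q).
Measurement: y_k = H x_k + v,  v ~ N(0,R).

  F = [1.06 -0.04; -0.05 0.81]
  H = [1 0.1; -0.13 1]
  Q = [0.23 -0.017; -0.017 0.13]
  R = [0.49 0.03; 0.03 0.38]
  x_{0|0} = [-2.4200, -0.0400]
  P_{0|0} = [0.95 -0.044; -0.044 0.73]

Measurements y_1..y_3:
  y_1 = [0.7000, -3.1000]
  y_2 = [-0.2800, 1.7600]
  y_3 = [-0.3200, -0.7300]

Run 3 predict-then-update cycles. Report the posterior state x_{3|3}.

step 1: x^-=[-2.5636, 0.0886]  P^-=[1.3023 -0.1289; -0.1289 0.6149]  S=[1.7727 -0.2050; -0.2050 1.0504]  K=[0.7106 -0.1452; 0.0323 0.6076]  nu=[3.2547, -3.5219]  x^+=[0.2605, -1.9464]  P^+=[0.3428 0.0107; 0.0107 0.2333]
step 2: x^-=[0.3540, -1.5896]  P^-=[0.6146 -0.0335; -0.0335 0.2830]  S=[1.1007 -0.0547; -0.0547 0.6821]  K=[0.5492 -0.1222; 0.0163 0.4226]  nu=[-0.4750, 3.3956]  x^+=[-0.3220, -0.1623]  P^+=[0.2650 0.0045; 0.0045 0.1617]
step 3: x^-=[-0.3348, -0.1154]  P^-=[0.5276 -0.0324; -0.0324 0.2364]  S=[1.0135 -0.0470; -0.0470 0.6337]  K=[0.5118 -0.1215; 0.0089 0.3803]  nu=[0.0263, -0.6582]  x^+=[-0.2414, -0.3654]  P^+=[0.2470 0.0013; 0.0013 0.1450]

x_post = [-0.2414, -0.3654]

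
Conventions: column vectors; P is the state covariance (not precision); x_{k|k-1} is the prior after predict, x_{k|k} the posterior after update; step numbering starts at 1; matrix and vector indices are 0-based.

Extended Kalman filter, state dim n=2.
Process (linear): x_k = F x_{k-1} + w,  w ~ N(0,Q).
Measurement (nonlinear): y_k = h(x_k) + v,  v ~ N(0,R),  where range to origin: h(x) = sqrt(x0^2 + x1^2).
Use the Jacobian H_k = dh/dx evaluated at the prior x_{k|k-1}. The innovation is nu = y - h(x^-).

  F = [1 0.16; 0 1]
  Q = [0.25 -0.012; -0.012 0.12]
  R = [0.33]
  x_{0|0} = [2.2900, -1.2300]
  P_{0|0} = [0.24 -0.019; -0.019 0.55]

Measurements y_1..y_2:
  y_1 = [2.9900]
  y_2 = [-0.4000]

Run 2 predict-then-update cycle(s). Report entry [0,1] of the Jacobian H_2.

H_jac[0,1] = -0.5555

step 1: x^-=[2.0932, -1.2300]  P^-=[0.4980 0.0570; 0.0570 0.6700]  H_jac=[0.8622 -0.5066]  S=[0.8224]  K=[0.4870; -0.3530]  nu=[0.5622]  x^+=[2.3670, -1.4284]  P^+=[0.3030 0.1984; 0.1984 0.5675]
step 2: x^-=[2.1384, -1.4284]  P^-=[0.6310 0.2772; 0.2772 0.6875]  H_jac=[0.8315 -0.5555]  S=[0.7224]  K=[0.5132; -0.2096]  nu=[-2.9716]  x^+=[0.6134, -0.8056]  P^+=[0.4407 0.3549; 0.3549 0.6558]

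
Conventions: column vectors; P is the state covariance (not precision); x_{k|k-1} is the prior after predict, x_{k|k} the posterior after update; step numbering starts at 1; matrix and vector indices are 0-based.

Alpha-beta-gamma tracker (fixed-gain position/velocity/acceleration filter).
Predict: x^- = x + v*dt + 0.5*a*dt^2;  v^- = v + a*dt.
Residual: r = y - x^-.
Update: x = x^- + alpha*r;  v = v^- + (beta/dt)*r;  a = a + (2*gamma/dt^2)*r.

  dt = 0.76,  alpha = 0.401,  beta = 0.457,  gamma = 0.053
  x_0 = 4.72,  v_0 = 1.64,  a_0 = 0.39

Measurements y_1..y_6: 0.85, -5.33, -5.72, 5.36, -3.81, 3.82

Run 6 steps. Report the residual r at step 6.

step 1: x_pred=6.0790  r=-5.2290  x^+=3.9822  v^+=-1.2079  a^+=-0.5696
step 2: x_pred=2.8997  r=-8.2297  x^+=-0.4004  v^+=-6.5894  a^+=-2.0799
step 3: x_pred=-6.0091  r=0.2891  x^+=-5.8932  v^+=-7.9964  a^+=-2.0269
step 4: x_pred=-12.5557  r=17.9157  x^+=-5.3715  v^+=1.2363  a^+=1.2610
step 5: x_pred=-4.0678  r=0.2578  x^+=-3.9644  v^+=2.3496  a^+=1.3083
step 6: x_pred=-1.8009  r=5.6209  x^+=0.4531  v^+=6.7239  a^+=2.3398

resid = 5.6209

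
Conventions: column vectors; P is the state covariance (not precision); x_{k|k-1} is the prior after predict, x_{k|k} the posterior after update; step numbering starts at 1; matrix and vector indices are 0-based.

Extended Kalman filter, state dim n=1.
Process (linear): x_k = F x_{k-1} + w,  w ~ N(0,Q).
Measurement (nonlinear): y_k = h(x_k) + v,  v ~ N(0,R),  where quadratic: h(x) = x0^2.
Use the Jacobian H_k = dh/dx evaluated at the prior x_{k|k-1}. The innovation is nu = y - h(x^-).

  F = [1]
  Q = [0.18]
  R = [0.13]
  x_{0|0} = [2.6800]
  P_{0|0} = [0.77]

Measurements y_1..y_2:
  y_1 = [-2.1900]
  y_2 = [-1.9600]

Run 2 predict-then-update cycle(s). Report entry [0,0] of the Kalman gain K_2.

step 1: x^-=[2.6800]  P^-=[0.9500]  H_jac=[5.3600]  S=[27.4231]  K=[0.1857]  nu=[-9.3724]  x^+=[0.9397]  P^+=[0.0045]
step 2: x^-=[0.9397]  P^-=[0.1845]  H_jac=[1.8794]  S=[0.7817]  K=[0.4436]  nu=[-2.8430]  x^+=[-0.3215]  P^+=[0.0307]

K[0,0] = 0.4436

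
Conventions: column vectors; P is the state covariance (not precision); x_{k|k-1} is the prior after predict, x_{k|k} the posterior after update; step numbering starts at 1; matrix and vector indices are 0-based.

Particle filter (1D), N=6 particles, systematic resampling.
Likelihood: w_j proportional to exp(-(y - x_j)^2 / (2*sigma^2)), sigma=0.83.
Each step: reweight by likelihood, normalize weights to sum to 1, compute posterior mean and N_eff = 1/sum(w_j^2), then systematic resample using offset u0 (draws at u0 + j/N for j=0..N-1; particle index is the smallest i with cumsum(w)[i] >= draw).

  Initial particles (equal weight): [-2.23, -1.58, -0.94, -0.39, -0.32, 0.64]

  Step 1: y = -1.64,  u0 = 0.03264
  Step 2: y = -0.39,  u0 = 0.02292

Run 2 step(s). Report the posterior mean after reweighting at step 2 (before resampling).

step 1: w=[0.2504, 0.3215, 0.2259, 0.1037, 0.0910, 0.0074]  mean=-1.3436  Neff=4.2333  idx=[0, 0, 1, 1, 2, 3]
step 2: w=[0.0318, 0.0318, 0.1330, 0.1330, 0.2985, 0.3718]  mean=-0.9880  Neff=3.7775  idx=[0, 2, 4, 4, 5, 5]

post_mean = -0.9880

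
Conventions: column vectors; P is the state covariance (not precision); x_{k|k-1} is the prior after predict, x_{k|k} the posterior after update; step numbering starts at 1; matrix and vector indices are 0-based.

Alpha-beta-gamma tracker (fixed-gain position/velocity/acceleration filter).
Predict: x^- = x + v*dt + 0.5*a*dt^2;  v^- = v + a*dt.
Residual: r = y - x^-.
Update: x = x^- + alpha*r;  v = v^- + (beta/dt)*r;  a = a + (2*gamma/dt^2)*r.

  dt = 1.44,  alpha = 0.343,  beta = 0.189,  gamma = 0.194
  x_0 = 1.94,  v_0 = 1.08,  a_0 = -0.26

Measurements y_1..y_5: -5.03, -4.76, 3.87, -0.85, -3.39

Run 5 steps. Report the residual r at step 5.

step 1: x_pred=3.2256  r=-8.2556  x^+=0.3940  v^+=-0.3780  a^+=-1.8047
step 2: x_pred=-2.0215  r=-2.7385  x^+=-2.9608  v^+=-3.3362  a^+=-2.3172
step 3: x_pred=-10.1674  r=14.0374  x^+=-5.3526  v^+=-4.8305  a^+=0.3094
step 4: x_pred=-11.9877  r=11.1377  x^+=-8.1675  v^+=-2.9231  a^+=2.3934
step 5: x_pred=-9.8953  r=6.5053  x^+=-7.6640  v^+=1.3772  a^+=3.6107

resid = 6.5053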